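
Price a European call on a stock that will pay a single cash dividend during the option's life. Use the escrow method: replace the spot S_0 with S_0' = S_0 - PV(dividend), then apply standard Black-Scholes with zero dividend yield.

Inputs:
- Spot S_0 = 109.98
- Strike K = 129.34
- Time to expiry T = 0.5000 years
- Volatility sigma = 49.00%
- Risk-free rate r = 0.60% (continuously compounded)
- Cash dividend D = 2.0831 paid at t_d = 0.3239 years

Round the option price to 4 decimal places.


PV(D) = D * exp(-r * t_d) = 2.0831 * 0.99805849 = 2.07905563
S_0' = S_0 - PV(D) = 109.9800 - 2.07905563 = 107.90094437
d1 = (ln(S_0'/K) + (r + sigma^2/2)*T) / (sigma*sqrt(T)) = -0.34116018
d2 = d1 - sigma*sqrt(T) = -0.68764250
exp(-rT) = 0.99700450
N(d1) = 0.36649150; N(d2) = 0.24583897
C = S_0' * N(d1) - K * exp(-rT) * N(d2) = 107.90094437 * 0.36649150 - 129.3400 * 0.99700450 * 0.24583897 = 7.8432

Answer: Price = 7.8432


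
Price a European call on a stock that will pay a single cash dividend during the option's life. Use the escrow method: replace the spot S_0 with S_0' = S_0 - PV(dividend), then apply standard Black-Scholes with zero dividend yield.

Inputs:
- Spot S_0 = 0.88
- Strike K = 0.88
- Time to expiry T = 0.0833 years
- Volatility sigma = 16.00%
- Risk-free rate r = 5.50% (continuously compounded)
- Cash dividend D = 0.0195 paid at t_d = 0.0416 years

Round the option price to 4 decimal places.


Answer: Price = 0.0094

Derivation:
PV(D) = D * exp(-r * t_d) = 0.0195 * 0.99771462 = 0.01945544
S_0' = S_0 - PV(D) = 0.8800 - 0.01945544 = 0.86054456
d1 = (ln(S_0'/K) + (r + sigma^2/2)*T) / (sigma*sqrt(T)) = -0.36182771
d2 = d1 - sigma*sqrt(T) = -0.40800650
exp(-rT) = 0.99542898
N(d1) = 0.35874039; N(d2) = 0.34163445
C = S_0' * N(d1) - K * exp(-rT) * N(d2) = 0.86054456 * 0.35874039 - 0.8800 * 0.99542898 * 0.34163445 = 0.0094


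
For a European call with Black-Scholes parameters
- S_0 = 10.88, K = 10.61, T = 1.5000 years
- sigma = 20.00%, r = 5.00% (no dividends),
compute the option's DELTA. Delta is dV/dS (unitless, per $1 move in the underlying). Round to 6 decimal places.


Answer: Delta = 0.702377

Derivation:
d1 = 0.5312505969; d2 = 0.2863016226
phi(d1) = 0.3464377495; exp(-qT) = 1.0000000000; exp(-rT) = 0.9277434863
N(d1) = 0.7023774324
Delta = exp(-qT) * N(d1) = 1.0000000000 * 0.7023774324 = 0.702377


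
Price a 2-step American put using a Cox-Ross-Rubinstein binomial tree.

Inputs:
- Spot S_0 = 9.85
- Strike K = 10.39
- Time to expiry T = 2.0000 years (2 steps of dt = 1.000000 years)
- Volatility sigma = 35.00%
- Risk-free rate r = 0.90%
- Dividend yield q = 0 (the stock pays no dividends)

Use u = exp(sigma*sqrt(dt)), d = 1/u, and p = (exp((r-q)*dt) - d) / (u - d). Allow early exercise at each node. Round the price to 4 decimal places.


Answer: Price = V(0,0) = 2.0914

Derivation:
dt = T/N = 1.000000
u = exp(sigma*sqrt(dt)) = 1.419068; d = 1/u = 0.704688
p = (exp((r-q)*dt) - d) / (u - d) = 0.426038
Discount per step: exp(-r*dt) = 0.991040
Stock lattice S(k, i) with i counting down-moves:
  k=0: S(0,0) = 9.8500
  k=1: S(1,0) = 13.9778; S(1,1) = 6.9412
  k=2: S(2,0) = 19.8355; S(2,1) = 9.8500; S(2,2) = 4.8914
Terminal payoffs V(N, i) = max(K - S_T, 0):
  V(2,0) = 0.000000; V(2,1) = 0.540000; V(2,2) = 5.498635
Backward induction: V(k, i) = exp(-r*dt) * [p * V(k+1, i) + (1-p) * V(k+1, i+1)]; then take max(V_cont, immediate exercise) for American.
  V(1,0) = exp(-r*dt) * [p*0.000000 + (1-p)*0.540000] = 0.307163; exercise = 0.000000; V(1,0) = max -> 0.307163
  V(1,1) = exp(-r*dt) * [p*0.540000 + (1-p)*5.498635] = 3.355732; exercise = 3.448822; V(1,1) = max -> 3.448822
  V(0,0) = exp(-r*dt) * [p*0.307163 + (1-p)*3.448822] = 2.091449; exercise = 0.540000; V(0,0) = max -> 2.091449


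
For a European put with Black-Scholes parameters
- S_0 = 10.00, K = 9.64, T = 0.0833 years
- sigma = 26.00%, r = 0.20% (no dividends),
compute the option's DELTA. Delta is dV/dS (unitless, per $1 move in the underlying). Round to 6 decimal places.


d1 = 0.5283295360; d2 = 0.4532890136
phi(d1) = 0.3469742940; exp(-qT) = 1.0000000000; exp(-rT) = 0.9998334139
N(-d1) = 0.2986353175
Delta = -exp(-qT) * N(-d1) = -1.0000000000 * 0.2986353175 = -0.298635

Answer: Delta = -0.298635


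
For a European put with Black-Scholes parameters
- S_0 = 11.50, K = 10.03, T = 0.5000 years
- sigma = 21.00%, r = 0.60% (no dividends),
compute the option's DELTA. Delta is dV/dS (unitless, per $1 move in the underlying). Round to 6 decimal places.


d1 = 1.0154823343; d2 = 0.8669899102
phi(d1) = 0.2382247510; exp(-qT) = 1.0000000000; exp(-rT) = 0.9970044955
N(-d1) = 0.1549379817
Delta = -exp(-qT) * N(-d1) = -1.0000000000 * 0.1549379817 = -0.154938

Answer: Delta = -0.154938


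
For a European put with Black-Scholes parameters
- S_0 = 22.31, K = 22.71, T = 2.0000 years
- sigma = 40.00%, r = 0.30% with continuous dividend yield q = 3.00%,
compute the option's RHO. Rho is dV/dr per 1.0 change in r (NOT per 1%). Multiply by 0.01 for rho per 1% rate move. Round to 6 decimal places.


d1 = 0.1559694637; d2 = -0.4097159613
phi(d1) = 0.3941192423; exp(-qT) = 0.9417645336; exp(-rT) = 0.9940179641
N(-d2) = 0.6589928400
Rho = -K*T*exp(-rT)*N(-d2) = -22.7100 * 2.0000 * 0.9940179641 * 0.6589928400 = -29.752404

Answer: Rho = -29.752404


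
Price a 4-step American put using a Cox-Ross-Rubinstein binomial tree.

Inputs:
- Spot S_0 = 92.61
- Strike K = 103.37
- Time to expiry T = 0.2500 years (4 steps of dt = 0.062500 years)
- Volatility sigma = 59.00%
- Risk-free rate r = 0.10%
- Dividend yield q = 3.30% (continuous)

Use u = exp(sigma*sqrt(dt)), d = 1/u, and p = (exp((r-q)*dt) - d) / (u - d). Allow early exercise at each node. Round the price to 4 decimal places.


Answer: Price = V(0,0) = 18.6036

Derivation:
dt = T/N = 0.062500
u = exp(sigma*sqrt(dt)) = 1.158933; d = 1/u = 0.862862
p = (exp((r-q)*dt) - d) / (u - d) = 0.456443
Discount per step: exp(-r*dt) = 0.999938
Stock lattice S(k, i) with i counting down-moves:
  k=0: S(0,0) = 92.6100
  k=1: S(1,0) = 107.3288; S(1,1) = 79.9097
  k=2: S(2,0) = 124.3869; S(2,1) = 92.6100; S(2,2) = 68.9511
  k=3: S(3,0) = 144.1562; S(3,1) = 107.3288; S(3,2) = 79.9097; S(3,3) = 59.4953
  k=4: S(4,0) = 167.0674; S(4,1) = 124.3869; S(4,2) = 92.6100; S(4,3) = 68.9511; S(4,4) = 51.3362
Terminal payoffs V(N, i) = max(K - S_T, 0):
  V(4,0) = 0.000000; V(4,1) = 0.000000; V(4,2) = 10.760000; V(4,3) = 34.418930; V(4,4) = 52.033750
Backward induction: V(k, i) = exp(-r*dt) * [p * V(k+1, i) + (1-p) * V(k+1, i+1)]; then take max(V_cont, immediate exercise) for American.
  V(3,0) = exp(-r*dt) * [p*0.000000 + (1-p)*0.000000] = 0.000000; exercise = 0.000000; V(3,0) = max -> 0.000000
  V(3,1) = exp(-r*dt) * [p*0.000000 + (1-p)*10.760000] = 5.848304; exercise = 0.000000; V(3,1) = max -> 5.848304
  V(3,2) = exp(-r*dt) * [p*10.760000 + (1-p)*34.418930] = 23.618493; exercise = 23.460310; V(3,2) = max -> 23.618493
  V(3,3) = exp(-r*dt) * [p*34.418930 + (1-p)*52.033750] = 43.990833; exercise = 43.874711; V(3,3) = max -> 43.990833
  V(2,0) = exp(-r*dt) * [p*0.000000 + (1-p)*5.848304] = 3.178686; exercise = 0.000000; V(2,0) = max -> 3.178686
  V(2,1) = exp(-r*dt) * [p*5.848304 + (1-p)*23.618493] = 15.506440; exercise = 10.760000; V(2,1) = max -> 15.506440
  V(2,2) = exp(-r*dt) * [p*23.618493 + (1-p)*43.990833] = 34.689847; exercise = 34.418930; V(2,2) = max -> 34.689847
  V(1,0) = exp(-r*dt) * [p*3.178686 + (1-p)*15.506440] = 9.878902; exercise = 0.000000; V(1,0) = max -> 9.878902
  V(1,1) = exp(-r*dt) * [p*15.506440 + (1-p)*34.689847] = 25.932088; exercise = 23.460310; V(1,1) = max -> 25.932088
  V(0,0) = exp(-r*dt) * [p*9.878902 + (1-p)*25.932088] = 18.603556; exercise = 10.760000; V(0,0) = max -> 18.603556


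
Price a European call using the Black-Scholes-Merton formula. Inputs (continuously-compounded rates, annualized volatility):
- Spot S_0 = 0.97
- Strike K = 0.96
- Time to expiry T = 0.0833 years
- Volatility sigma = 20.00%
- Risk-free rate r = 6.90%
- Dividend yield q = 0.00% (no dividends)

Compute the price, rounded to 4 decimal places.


Answer: Price = 0.0308

Derivation:
d1 = (ln(S/K) + (r - q + 0.5*sigma^2) * T) / (sigma * sqrt(T)) = 0.30795939
d2 = d1 - sigma * sqrt(T) = 0.25023591
exp(-rT) = 0.99426879; exp(-qT) = 1.00000000
C = S_0 * exp(-qT) * N(d1) - K * exp(-rT) * N(d2)
N(d1) = 0.62094338; N(d2) = 0.59879754
C = 0.9700 * 1.00000000 * 0.62094338 - 0.9600 * 0.99426879 * 0.59879754 = 0.0308


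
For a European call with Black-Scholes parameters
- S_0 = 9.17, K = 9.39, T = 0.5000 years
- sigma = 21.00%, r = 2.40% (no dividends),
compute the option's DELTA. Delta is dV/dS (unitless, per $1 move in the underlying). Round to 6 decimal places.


Answer: Delta = 0.498165

Derivation:
d1 = -0.0045996081; d2 = -0.1530920321
phi(d1) = 0.3989380603; exp(-qT) = 1.0000000000; exp(-rT) = 0.9880717129
N(d1) = 0.4981650283
Delta = exp(-qT) * N(d1) = 1.0000000000 * 0.4981650283 = 0.498165


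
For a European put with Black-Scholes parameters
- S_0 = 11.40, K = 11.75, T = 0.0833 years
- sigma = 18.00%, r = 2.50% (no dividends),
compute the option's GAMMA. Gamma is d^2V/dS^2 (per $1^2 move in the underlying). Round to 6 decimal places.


d1 = -0.5160219755; d2 = -0.5679731064
phi(d1) = 0.3492113779; exp(-qT) = 1.0000000000; exp(-rT) = 0.9979196669
Gamma = exp(-qT) * phi(d1) / (S * sigma * sqrt(T)) = 1.0000000000 * 0.3492113779 / (11.4000 * 0.1800 * 0.2886173938) = 0.589642

Answer: Gamma = 0.589642


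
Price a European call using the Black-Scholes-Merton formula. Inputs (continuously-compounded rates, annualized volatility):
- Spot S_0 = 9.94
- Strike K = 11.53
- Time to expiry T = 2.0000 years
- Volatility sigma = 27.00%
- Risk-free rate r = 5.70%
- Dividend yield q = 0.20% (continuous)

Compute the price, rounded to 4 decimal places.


d1 = (ln(S/K) + (r - q + 0.5*sigma^2) * T) / (sigma * sqrt(T)) = 0.09039100
d2 = d1 - sigma * sqrt(T) = -0.29144667
exp(-rT) = 0.89225796; exp(-qT) = 0.99600799
C = S_0 * exp(-qT) * N(d1) - K * exp(-rT) * N(d2)
N(d1) = 0.53601174; N(d2) = 0.38535486
C = 9.9400 * 0.99600799 * 0.53601174 - 11.5300 * 0.89225796 * 0.38535486 = 1.3423

Answer: Price = 1.3423


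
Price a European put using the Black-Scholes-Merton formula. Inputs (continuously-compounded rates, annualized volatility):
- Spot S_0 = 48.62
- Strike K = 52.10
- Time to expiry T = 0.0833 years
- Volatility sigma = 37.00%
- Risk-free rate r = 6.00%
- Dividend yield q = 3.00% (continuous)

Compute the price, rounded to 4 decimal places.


Answer: Price = 4.2094

Derivation:
d1 = (ln(S/K) + (r - q + 0.5*sigma^2) * T) / (sigma * sqrt(T)) = -0.57055892
d2 = d1 - sigma * sqrt(T) = -0.67734736
exp(-rT) = 0.99501447; exp(-qT) = 0.99750412
P = K * exp(-rT) * N(-d2) - S_0 * exp(-qT) * N(-d1)
N(-d1) = 0.71585067; N(-d2) = 0.75090721
P = 52.1000 * 0.99501447 * 0.75090721 - 48.6200 * 0.99750412 * 0.71585067 = 4.2094


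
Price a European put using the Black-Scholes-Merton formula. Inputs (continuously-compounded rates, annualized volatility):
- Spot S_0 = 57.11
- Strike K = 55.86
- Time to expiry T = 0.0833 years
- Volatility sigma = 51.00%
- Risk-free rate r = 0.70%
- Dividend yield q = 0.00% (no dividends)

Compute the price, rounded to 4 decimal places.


Answer: Price = 2.7110

Derivation:
d1 = (ln(S/K) + (r - q + 0.5*sigma^2) * T) / (sigma * sqrt(T)) = 0.22790833
d2 = d1 - sigma * sqrt(T) = 0.08071346
exp(-rT) = 0.99941707; exp(-qT) = 1.00000000
P = K * exp(-rT) * N(-d2) - S_0 * exp(-qT) * N(-d1)
N(-d1) = 0.40985875; N(-d2) = 0.46783492
P = 55.8600 * 0.99941707 * 0.46783492 - 57.1100 * 1.00000000 * 0.40985875 = 2.7110


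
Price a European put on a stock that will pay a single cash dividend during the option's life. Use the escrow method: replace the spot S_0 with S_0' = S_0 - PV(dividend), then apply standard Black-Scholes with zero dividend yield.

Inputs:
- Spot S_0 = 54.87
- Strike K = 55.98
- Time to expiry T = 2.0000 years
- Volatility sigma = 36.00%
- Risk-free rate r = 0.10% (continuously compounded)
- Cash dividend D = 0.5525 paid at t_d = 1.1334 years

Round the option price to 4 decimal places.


PV(D) = D * exp(-r * t_d) = 0.5525 * 0.99886724 = 0.55187415
S_0' = S_0 - PV(D) = 54.8700 - 0.55187415 = 54.31812585
d1 = (ln(S_0'/K) + (r + sigma^2/2)*T) / (sigma*sqrt(T)) = 0.19929313
d2 = d1 - sigma*sqrt(T) = -0.30982375
exp(-rT) = 0.99800200
N(-d1) = 0.42101673; N(-d2) = 0.62165251
P = K * exp(-rT) * N(-d2) - S_0' * N(-d1) = 55.9800 * 0.99800200 * 0.62165251 - 54.31812585 * 0.42101673 = 11.8617

Answer: Price = 11.8617


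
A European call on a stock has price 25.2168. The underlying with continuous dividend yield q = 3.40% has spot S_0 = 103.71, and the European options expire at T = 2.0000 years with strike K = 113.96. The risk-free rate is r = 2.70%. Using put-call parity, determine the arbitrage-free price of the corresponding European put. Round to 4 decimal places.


Put-call parity: C - P = S_0 * exp(-qT) - K * exp(-rT).
S_0 * exp(-qT) = 103.7100 * 0.93426047 = 96.89215371
K * exp(-rT) = 113.9600 * 0.94743211 = 107.96936286
P = C - S*exp(-qT) + K*exp(-rT)
P = 25.2168 - 96.89215371 + 107.96936286 = 36.2940

Answer: Put price = 36.2940


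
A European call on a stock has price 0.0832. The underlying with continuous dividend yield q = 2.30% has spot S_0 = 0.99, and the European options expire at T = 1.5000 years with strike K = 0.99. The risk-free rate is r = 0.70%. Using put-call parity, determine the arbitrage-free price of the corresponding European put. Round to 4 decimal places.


Put-call parity: C - P = S_0 * exp(-qT) - K * exp(-rT).
S_0 * exp(-qT) = 0.9900 * 0.96608834 = 0.95642746
K * exp(-rT) = 0.9900 * 0.98955493 = 0.97965938
P = C - S*exp(-qT) + K*exp(-rT)
P = 0.0832 - 0.95642746 + 0.97965938 = 0.1064

Answer: Put price = 0.1064


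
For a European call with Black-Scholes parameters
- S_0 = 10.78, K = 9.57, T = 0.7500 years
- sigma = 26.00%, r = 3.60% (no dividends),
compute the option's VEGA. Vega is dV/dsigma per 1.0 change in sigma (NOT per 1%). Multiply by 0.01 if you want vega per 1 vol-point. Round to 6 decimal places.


Answer: Vega = 2.787536

Derivation:
d1 = 0.7612556934; d2 = 0.5360890885
phi(d1) = 0.2985870844; exp(-qT) = 1.0000000000; exp(-rT) = 0.9733612415
Vega = S * exp(-qT) * phi(d1) * sqrt(T) = 10.7800 * 1.0000000000 * 0.2985870844 * 0.8660254038 = 2.787536


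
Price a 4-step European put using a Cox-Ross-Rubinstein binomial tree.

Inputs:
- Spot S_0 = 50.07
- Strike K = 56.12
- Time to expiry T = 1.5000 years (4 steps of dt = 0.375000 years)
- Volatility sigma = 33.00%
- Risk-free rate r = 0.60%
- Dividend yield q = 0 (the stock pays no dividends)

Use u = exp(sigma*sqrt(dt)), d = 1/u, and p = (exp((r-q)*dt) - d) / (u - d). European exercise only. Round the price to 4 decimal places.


Answer: Price = V(0,0) = 11.7873

Derivation:
dt = T/N = 0.375000
u = exp(sigma*sqrt(dt)) = 1.223949; d = 1/u = 0.817027
p = (exp((r-q)*dt) - d) / (u - d) = 0.455186
Discount per step: exp(-r*dt) = 0.997753
Stock lattice S(k, i) with i counting down-moves:
  k=0: S(0,0) = 50.0700
  k=1: S(1,0) = 61.2832; S(1,1) = 40.9086
  k=2: S(2,0) = 75.0075; S(2,1) = 50.0700; S(2,2) = 33.4234
  k=3: S(3,0) = 91.8054; S(3,1) = 61.2832; S(3,2) = 40.9086; S(3,3) = 27.3078
  k=4: S(4,0) = 112.3651; S(4,1) = 75.0075; S(4,2) = 50.0700; S(4,3) = 33.4234; S(4,4) = 22.3112
Terminal payoffs V(N, i) = max(K - S_T, 0):
  V(4,0) = 0.000000; V(4,1) = 0.000000; V(4,2) = 6.050000; V(4,3) = 22.696601; V(4,4) = 33.808764
Backward induction: V(k, i) = exp(-r*dt) * [p * V(k+1, i) + (1-p) * V(k+1, i+1)].
  V(3,0) = exp(-r*dt) * [p*0.000000 + (1-p)*0.000000] = 0.000000
  V(3,1) = exp(-r*dt) * [p*0.000000 + (1-p)*6.050000] = 3.288717
  V(3,2) = exp(-r*dt) * [p*6.050000 + (1-p)*22.696601] = 15.085321
  V(3,3) = exp(-r*dt) * [p*22.696601 + (1-p)*33.808764] = 28.686046
  V(2,0) = exp(-r*dt) * [p*0.000000 + (1-p)*3.288717] = 1.787712
  V(2,1) = exp(-r*dt) * [p*3.288717 + (1-p)*15.085321] = 9.693835
  V(2,2) = exp(-r*dt) * [p*15.085321 + (1-p)*28.686046] = 22.444629
  V(1,0) = exp(-r*dt) * [p*1.787712 + (1-p)*9.693835] = 6.081380
  V(1,1) = exp(-r*dt) * [p*9.693835 + (1-p)*22.444629] = 16.603246
  V(0,0) = exp(-r*dt) * [p*6.081380 + (1-p)*16.603246] = 11.787288


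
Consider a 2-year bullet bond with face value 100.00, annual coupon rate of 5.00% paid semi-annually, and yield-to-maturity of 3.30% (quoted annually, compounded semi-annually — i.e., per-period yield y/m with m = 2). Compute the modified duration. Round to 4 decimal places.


Answer: Modified duration = 1.8980

Derivation:
Coupon per period c = face * coupon_rate / m = 2.500000
Periods per year m = 2; per-period yield y/m = 0.016500
Number of cashflows N = 4
Cashflows (t years, CF_t, discount factor 1/(1+y/m)^(m*t), PV):
  t = 0.5000: CF_t = 2.500000, DF = 0.983768, PV = 2.459420
  t = 1.0000: CF_t = 2.500000, DF = 0.967799, PV = 2.419498
  t = 1.5000: CF_t = 2.500000, DF = 0.952090, PV = 2.380224
  t = 2.0000: CF_t = 102.500000, DF = 0.936635, PV = 96.005106
Price P = sum_t PV_t = 103.264248
First compute Macaulay numerator sum_t t * PV_t:
  t * PV_t at t = 0.5000: 1.229710
  t * PV_t at t = 1.0000: 2.419498
  t * PV_t at t = 1.5000: 3.570336
  t * PV_t at t = 2.0000: 192.010213
Macaulay duration D = 199.229757 / 103.264248 = 1.929320
Modified duration = D / (1 + y/m) = 1.929320 / (1 + 0.016500) = 1.898003


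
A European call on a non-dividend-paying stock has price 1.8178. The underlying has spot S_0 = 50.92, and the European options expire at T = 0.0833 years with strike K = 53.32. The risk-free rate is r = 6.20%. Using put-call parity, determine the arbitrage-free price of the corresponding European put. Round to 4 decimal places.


Put-call parity: C - P = S_0 * exp(-qT) - K * exp(-rT).
S_0 * exp(-qT) = 50.9200 * 1.00000000 = 50.92000000
K * exp(-rT) = 53.3200 * 0.99484871 = 53.04533341
P = C - S*exp(-qT) + K*exp(-rT)
P = 1.8178 - 50.92000000 + 53.04533341 = 3.9431

Answer: Put price = 3.9431


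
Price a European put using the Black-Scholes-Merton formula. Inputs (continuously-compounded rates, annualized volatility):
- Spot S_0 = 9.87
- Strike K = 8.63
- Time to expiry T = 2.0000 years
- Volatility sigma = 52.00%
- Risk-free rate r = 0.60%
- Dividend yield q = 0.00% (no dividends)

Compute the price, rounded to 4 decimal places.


Answer: Price = 2.0172

Derivation:
d1 = (ln(S/K) + (r - q + 0.5*sigma^2) * T) / (sigma * sqrt(T)) = 0.56657658
d2 = d1 - sigma * sqrt(T) = -0.16881447
exp(-rT) = 0.98807171; exp(-qT) = 1.00000000
P = K * exp(-rT) * N(-d2) - S_0 * exp(-qT) * N(-d1)
N(-d1) = 0.28550094; N(-d2) = 0.56702871
P = 8.6300 * 0.98807171 * 0.56702871 - 9.8700 * 1.00000000 * 0.28550094 = 2.0172


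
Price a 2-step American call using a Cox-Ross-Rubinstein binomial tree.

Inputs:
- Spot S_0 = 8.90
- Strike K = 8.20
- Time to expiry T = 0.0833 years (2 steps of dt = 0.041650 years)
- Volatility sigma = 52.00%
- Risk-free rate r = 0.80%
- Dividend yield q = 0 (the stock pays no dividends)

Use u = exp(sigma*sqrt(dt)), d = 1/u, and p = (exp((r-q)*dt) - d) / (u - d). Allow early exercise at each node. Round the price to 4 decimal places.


dt = T/N = 0.041650
u = exp(sigma*sqrt(dt)) = 1.111959; d = 1/u = 0.899314
p = (exp((r-q)*dt) - d) / (u - d) = 0.475061
Discount per step: exp(-r*dt) = 0.999667
Stock lattice S(k, i) with i counting down-moves:
  k=0: S(0,0) = 8.9000
  k=1: S(1,0) = 9.8964; S(1,1) = 8.0039
  k=2: S(2,0) = 11.0044; S(2,1) = 8.9000; S(2,2) = 7.1980
Terminal payoffs V(N, i) = max(S_T - K, 0):
  V(2,0) = 2.804430; V(2,1) = 0.700000; V(2,2) = 0.000000
Backward induction: V(k, i) = exp(-r*dt) * [p * V(k+1, i) + (1-p) * V(k+1, i+1)]; then take max(V_cont, immediate exercise) for American.
  V(1,0) = exp(-r*dt) * [p*2.804430 + (1-p)*0.700000] = 1.699167; exercise = 1.696435; V(1,0) = max -> 1.699167
  V(1,1) = exp(-r*dt) * [p*0.700000 + (1-p)*0.000000] = 0.332432; exercise = 0.000000; V(1,1) = max -> 0.332432
  V(0,0) = exp(-r*dt) * [p*1.699167 + (1-p)*0.332432] = 0.981388; exercise = 0.700000; V(0,0) = max -> 0.981388

Answer: Price = V(0,0) = 0.9814


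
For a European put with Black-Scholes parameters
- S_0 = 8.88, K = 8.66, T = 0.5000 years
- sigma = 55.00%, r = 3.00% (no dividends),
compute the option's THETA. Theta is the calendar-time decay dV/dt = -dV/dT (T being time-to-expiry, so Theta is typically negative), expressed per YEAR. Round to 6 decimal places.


Answer: Theta = -1.180816

Derivation:
d1 = 0.2975295374; d2 = -0.0913791922
phi(d1) = 0.3816694168; exp(-qT) = 1.0000000000; exp(-rT) = 0.9851119396
Theta = -S*exp(-qT)*phi(d1)*sigma/(2*sqrt(T)) + r*K*exp(-rT)*N(-d2) - q*S*exp(-qT)*N(-d1)
N(-d1) = 0.3830311304; N(-d2) = 0.5364043526; sqrt(T) = 0.7071067812
Term 1 = -8.8800 * 1.0000000000 * 0.3816694168 * 0.5500 / (2 * 0.7071067812) = -1.3180989641
Term 2 = 0.0300 * 8.6600 * 0.9851119396 * 0.5364043526 = 0.1372830827
Term 3 = 0 (no dividend yield, q = 0)
Theta = -1.3180989641 + (0.1372830827) + (0.0000000000) = -1.180816


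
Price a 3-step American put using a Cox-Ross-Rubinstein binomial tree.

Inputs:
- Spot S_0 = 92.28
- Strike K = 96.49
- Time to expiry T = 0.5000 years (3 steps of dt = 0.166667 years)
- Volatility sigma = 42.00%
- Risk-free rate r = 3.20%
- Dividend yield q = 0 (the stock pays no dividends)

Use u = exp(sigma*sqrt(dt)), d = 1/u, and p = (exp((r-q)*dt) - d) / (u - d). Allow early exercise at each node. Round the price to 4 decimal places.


dt = T/N = 0.166667
u = exp(sigma*sqrt(dt)) = 1.187042; d = 1/u = 0.842430
p = (exp((r-q)*dt) - d) / (u - d) = 0.472756
Discount per step: exp(-r*dt) = 0.994681
Stock lattice S(k, i) with i counting down-moves:
  k=0: S(0,0) = 92.2800
  k=1: S(1,0) = 109.5402; S(1,1) = 77.7395
  k=2: S(2,0) = 130.0288; S(2,1) = 92.2800; S(2,2) = 65.4901
  k=3: S(3,0) = 154.3496; S(3,1) = 109.5402; S(3,2) = 77.7395; S(3,3) = 55.1708
Terminal payoffs V(N, i) = max(K - S_T, 0):
  V(3,0) = 0.000000; V(3,1) = 0.000000; V(3,2) = 18.750527; V(3,3) = 41.319158
Backward induction: V(k, i) = exp(-r*dt) * [p * V(k+1, i) + (1-p) * V(k+1, i+1)]; then take max(V_cont, immediate exercise) for American.
  V(2,0) = exp(-r*dt) * [p*0.000000 + (1-p)*0.000000] = 0.000000; exercise = 0.000000; V(2,0) = max -> 0.000000
  V(2,1) = exp(-r*dt) * [p*0.000000 + (1-p)*18.750527] = 9.833510; exercise = 4.210000; V(2,1) = max -> 9.833510
  V(2,2) = exp(-r*dt) * [p*18.750527 + (1-p)*41.319158] = 30.486664; exercise = 30.999908; V(2,2) = max -> 30.999908
  V(1,0) = exp(-r*dt) * [p*0.000000 + (1-p)*9.833510] = 5.157078; exercise = 0.000000; V(1,0) = max -> 5.157078
  V(1,1) = exp(-r*dt) * [p*9.833510 + (1-p)*30.999908] = 20.881692; exercise = 18.750527; V(1,1) = max -> 20.881692
  V(0,0) = exp(-r*dt) * [p*5.157078 + (1-p)*20.881692] = 13.376250; exercise = 4.210000; V(0,0) = max -> 13.376250

Answer: Price = V(0,0) = 13.3763


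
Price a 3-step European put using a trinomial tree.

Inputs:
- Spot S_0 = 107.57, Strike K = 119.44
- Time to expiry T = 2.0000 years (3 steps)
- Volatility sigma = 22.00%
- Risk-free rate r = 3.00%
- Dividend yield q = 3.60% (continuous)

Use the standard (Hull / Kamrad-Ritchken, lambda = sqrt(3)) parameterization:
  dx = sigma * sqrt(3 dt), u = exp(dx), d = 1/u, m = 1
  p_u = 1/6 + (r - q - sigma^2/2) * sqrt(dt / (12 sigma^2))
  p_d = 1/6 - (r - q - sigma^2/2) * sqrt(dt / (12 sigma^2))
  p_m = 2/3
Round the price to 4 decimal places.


Answer: Price = V(0,0) = 20.4487

Derivation:
dt = T/N = 0.666667; dx = sigma*sqrt(3*dt) = 0.311127
u = exp(dx) = 1.364963; d = 1/u = 0.732621
p_u = 0.134311, p_m = 0.666667, p_d = 0.199022
Discount per step: exp(-r*dt) = 0.980199
Stock lattice S(k, j) with j the centered position index:
  k=0: S(0,+0) = 107.5700
  k=1: S(1,-1) = 78.8080; S(1,+0) = 107.5700; S(1,+1) = 146.8290
  k=2: S(2,-2) = 57.7364; S(2,-1) = 78.8080; S(2,+0) = 107.5700; S(2,+1) = 146.8290; S(2,+2) = 200.4161
  k=3: S(3,-3) = 42.2989; S(3,-2) = 57.7364; S(3,-1) = 78.8080; S(3,+0) = 107.5700; S(3,+1) = 146.8290; S(3,+2) = 200.4161; S(3,+3) = 273.5605
Terminal payoffs V(N, j) = max(K - S_T, 0):
  V(3,-3) = 77.141110; V(3,-2) = 61.703600; V(3,-1) = 40.631976; V(3,+0) = 11.870000; V(3,+1) = 0.000000; V(3,+2) = 0.000000; V(3,+3) = 0.000000
Backward induction: V(k, j) = exp(-r*dt) * [p_u * V(k+1, j+1) + p_m * V(k+1, j) + p_d * V(k+1, j-1)]
  V(2,-2) = exp(-r*dt) * [p_u*40.631976 + p_m*61.703600 + p_d*77.141110] = 60.719242
  V(2,-1) = exp(-r*dt) * [p_u*11.870000 + p_m*40.631976 + p_d*61.703600] = 40.151527
  V(2,+0) = exp(-r*dt) * [p_u*0.000000 + p_m*11.870000 + p_d*40.631976] = 15.683176
  V(2,+1) = exp(-r*dt) * [p_u*0.000000 + p_m*0.000000 + p_d*11.870000] = 2.315615
  V(2,+2) = exp(-r*dt) * [p_u*0.000000 + p_m*0.000000 + p_d*0.000000] = 0.000000
  V(1,-1) = exp(-r*dt) * [p_u*15.683176 + p_m*40.151527 + p_d*60.719242] = 40.147551
  V(1,+0) = exp(-r*dt) * [p_u*2.315615 + p_m*15.683176 + p_d*40.151527] = 18.386083
  V(1,+1) = exp(-r*dt) * [p_u*0.000000 + p_m*2.315615 + p_d*15.683176] = 4.572668
  V(0,+0) = exp(-r*dt) * [p_u*4.572668 + p_m*18.386083 + p_d*40.147551] = 20.448710


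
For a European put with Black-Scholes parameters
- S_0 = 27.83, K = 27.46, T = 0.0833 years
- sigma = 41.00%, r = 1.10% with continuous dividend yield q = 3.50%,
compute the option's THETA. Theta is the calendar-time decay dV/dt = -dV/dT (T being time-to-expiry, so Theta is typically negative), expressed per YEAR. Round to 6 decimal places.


d1 = 0.1553777879; d2 = 0.0370446564
phi(d1) = 0.3941555456; exp(-qT) = 0.9970887459; exp(-rT) = 0.9990841197
Theta = -S*exp(-qT)*phi(d1)*sigma/(2*sqrt(T)) + r*K*exp(-rT)*N(-d2) - q*S*exp(-qT)*N(-d1)
N(-d1) = 0.4382617471; N(-d2) = 0.4852246997; sqrt(T) = 0.2886173938
Term 1 = -27.8300 * 0.9970887459 * 0.3941555456 * 0.4100 / (2 * 0.2886173938) = -7.7686583483
Term 2 = 0.0110 * 27.4600 * 0.9990841197 * 0.4852246997 = 0.1464327350
Term 3 = -0.0350 * 27.8300 * 0.9970887459 * 0.4382617471 = -0.4256460728
Theta = -7.7686583483 + (0.1464327350) + (-0.4256460728) = -8.047872

Answer: Theta = -8.047872


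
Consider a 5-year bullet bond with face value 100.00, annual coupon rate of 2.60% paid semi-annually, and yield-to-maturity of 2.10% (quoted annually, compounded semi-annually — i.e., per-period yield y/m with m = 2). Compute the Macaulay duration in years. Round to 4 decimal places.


Coupon per period c = face * coupon_rate / m = 1.300000
Periods per year m = 2; per-period yield y/m = 0.010500
Number of cashflows N = 10
Cashflows (t years, CF_t, discount factor 1/(1+y/m)^(m*t), PV):
  t = 0.5000: CF_t = 1.300000, DF = 0.989609, PV = 1.286492
  t = 1.0000: CF_t = 1.300000, DF = 0.979326, PV = 1.273124
  t = 1.5000: CF_t = 1.300000, DF = 0.969150, PV = 1.259895
  t = 2.0000: CF_t = 1.300000, DF = 0.959080, PV = 1.246804
  t = 2.5000: CF_t = 1.300000, DF = 0.949114, PV = 1.233848
  t = 3.0000: CF_t = 1.300000, DF = 0.939252, PV = 1.221027
  t = 3.5000: CF_t = 1.300000, DF = 0.929492, PV = 1.208340
  t = 4.0000: CF_t = 1.300000, DF = 0.919834, PV = 1.195784
  t = 4.5000: CF_t = 1.300000, DF = 0.910276, PV = 1.183359
  t = 5.0000: CF_t = 101.300000, DF = 0.900818, PV = 91.252814
Price P = sum_t PV_t = 102.361488
Macaulay numerator sum_t t * PV_t:
  t * PV_t at t = 0.5000: 0.643246
  t * PV_t at t = 1.0000: 1.273124
  t * PV_t at t = 1.5000: 1.889843
  t * PV_t at t = 2.0000: 2.493607
  t * PV_t at t = 2.5000: 3.084621
  t * PV_t at t = 3.0000: 3.663082
  t * PV_t at t = 3.5000: 4.229190
  t * PV_t at t = 4.0000: 4.783137
  t * PV_t at t = 4.5000: 5.325115
  t * PV_t at t = 5.0000: 456.264071
Macaulay duration D = (sum_t t * PV_t) / P = 483.649036 / 102.361488 = 4.724912

Answer: Macaulay duration = 4.7249 years


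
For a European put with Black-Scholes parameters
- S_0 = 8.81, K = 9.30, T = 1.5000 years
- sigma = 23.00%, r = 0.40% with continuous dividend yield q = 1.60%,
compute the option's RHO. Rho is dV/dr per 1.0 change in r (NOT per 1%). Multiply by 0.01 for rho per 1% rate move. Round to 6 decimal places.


Answer: Rho = -9.072574

Derivation:
d1 = -0.1152039763; d2 = -0.3968952968
phi(d1) = 0.3963036727; exp(-qT) = 0.9762857098; exp(-rT) = 0.9940179641
N(-d2) = 0.6542776637
Rho = -K*T*exp(-rT)*N(-d2) = -9.3000 * 1.5000 * 0.9940179641 * 0.6542776637 = -9.072574


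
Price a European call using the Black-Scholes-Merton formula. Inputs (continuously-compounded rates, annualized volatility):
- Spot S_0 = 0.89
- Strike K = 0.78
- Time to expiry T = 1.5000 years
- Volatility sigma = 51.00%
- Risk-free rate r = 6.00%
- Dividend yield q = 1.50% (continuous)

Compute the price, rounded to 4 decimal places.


Answer: Price = 0.2822

Derivation:
d1 = (ln(S/K) + (r - q + 0.5*sigma^2) * T) / (sigma * sqrt(T)) = 0.63158819
d2 = d1 - sigma * sqrt(T) = 0.00696831
exp(-rT) = 0.91393119; exp(-qT) = 0.97775124
C = S_0 * exp(-qT) * N(d1) - K * exp(-rT) * N(d2)
N(d1) = 0.73617200; N(d2) = 0.50277993
C = 0.8900 * 0.97775124 * 0.73617200 - 0.7800 * 0.91393119 * 0.50277993 = 0.2822


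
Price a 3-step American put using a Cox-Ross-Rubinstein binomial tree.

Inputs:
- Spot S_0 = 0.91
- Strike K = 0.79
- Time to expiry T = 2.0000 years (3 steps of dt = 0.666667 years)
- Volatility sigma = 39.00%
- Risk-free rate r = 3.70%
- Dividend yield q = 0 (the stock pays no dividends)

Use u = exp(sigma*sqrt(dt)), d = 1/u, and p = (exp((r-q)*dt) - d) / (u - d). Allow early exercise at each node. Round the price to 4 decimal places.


Answer: Price = V(0,0) = 0.1177

Derivation:
dt = T/N = 0.666667
u = exp(sigma*sqrt(dt)) = 1.374972; d = 1/u = 0.727287
p = (exp((r-q)*dt) - d) / (u - d) = 0.459615
Discount per step: exp(-r*dt) = 0.975635
Stock lattice S(k, i) with i counting down-moves:
  k=0: S(0,0) = 0.9100
  k=1: S(1,0) = 1.2512; S(1,1) = 0.6618
  k=2: S(2,0) = 1.7204; S(2,1) = 0.9100; S(2,2) = 0.4813
  k=3: S(3,0) = 2.3655; S(3,1) = 1.2512; S(3,2) = 0.6618; S(3,3) = 0.3501
Terminal payoffs V(N, i) = max(K - S_T, 0):
  V(3,0) = 0.000000; V(3,1) = 0.000000; V(3,2) = 0.128169; V(3,3) = 0.439926
Backward induction: V(k, i) = exp(-r*dt) * [p * V(k+1, i) + (1-p) * V(k+1, i+1)]; then take max(V_cont, immediate exercise) for American.
  V(2,0) = exp(-r*dt) * [p*0.000000 + (1-p)*0.000000] = 0.000000; exercise = 0.000000; V(2,0) = max -> 0.000000
  V(2,1) = exp(-r*dt) * [p*0.000000 + (1-p)*0.128169] = 0.067573; exercise = 0.000000; V(2,1) = max -> 0.067573
  V(2,2) = exp(-r*dt) * [p*0.128169 + (1-p)*0.439926] = 0.289410; exercise = 0.308658; V(2,2) = max -> 0.308658
  V(1,0) = exp(-r*dt) * [p*0.000000 + (1-p)*0.067573] = 0.035626; exercise = 0.000000; V(1,0) = max -> 0.035626
  V(1,1) = exp(-r*dt) * [p*0.067573 + (1-p)*0.308658] = 0.193031; exercise = 0.128169; V(1,1) = max -> 0.193031
  V(0,0) = exp(-r*dt) * [p*0.035626 + (1-p)*0.193031] = 0.117745; exercise = 0.000000; V(0,0) = max -> 0.117745


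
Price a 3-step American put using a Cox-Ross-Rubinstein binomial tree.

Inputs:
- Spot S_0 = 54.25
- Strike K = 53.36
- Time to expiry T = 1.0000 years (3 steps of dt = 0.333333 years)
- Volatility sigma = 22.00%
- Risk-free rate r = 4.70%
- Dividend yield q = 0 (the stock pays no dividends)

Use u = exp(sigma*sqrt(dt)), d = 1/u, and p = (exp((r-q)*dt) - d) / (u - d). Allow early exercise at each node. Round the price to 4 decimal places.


dt = T/N = 0.333333
u = exp(sigma*sqrt(dt)) = 1.135436; d = 1/u = 0.880719
p = (exp((r-q)*dt) - d) / (u - d) = 0.530279
Discount per step: exp(-r*dt) = 0.984455
Stock lattice S(k, i) with i counting down-moves:
  k=0: S(0,0) = 54.2500
  k=1: S(1,0) = 61.5974; S(1,1) = 47.7790
  k=2: S(2,0) = 69.9400; S(2,1) = 54.2500; S(2,2) = 42.0798
  k=3: S(3,0) = 79.4124; S(3,1) = 61.5974; S(3,2) = 47.7790; S(3,3) = 37.0605
Terminal payoffs V(N, i) = max(K - S_T, 0):
  V(3,0) = 0.000000; V(3,1) = 0.000000; V(3,2) = 5.581013; V(3,3) = 16.299496
Backward induction: V(k, i) = exp(-r*dt) * [p * V(k+1, i) + (1-p) * V(k+1, i+1)]; then take max(V_cont, immediate exercise) for American.
  V(2,0) = exp(-r*dt) * [p*0.000000 + (1-p)*0.000000] = 0.000000; exercise = 0.000000; V(2,0) = max -> 0.000000
  V(2,1) = exp(-r*dt) * [p*0.000000 + (1-p)*5.581013] = 2.580771; exercise = 0.000000; V(2,1) = max -> 2.580771
  V(2,2) = exp(-r*dt) * [p*5.581013 + (1-p)*16.299496] = 10.450697; exercise = 11.280155; V(2,2) = max -> 11.280155
  V(1,0) = exp(-r*dt) * [p*0.000000 + (1-p)*2.580771] = 1.193399; exercise = 0.000000; V(1,0) = max -> 1.193399
  V(1,1) = exp(-r*dt) * [p*2.580771 + (1-p)*11.280155] = 6.563421; exercise = 5.581013; V(1,1) = max -> 6.563421
  V(0,0) = exp(-r*dt) * [p*1.193399 + (1-p)*6.563421] = 3.658052; exercise = 0.000000; V(0,0) = max -> 3.658052

Answer: Price = V(0,0) = 3.6581


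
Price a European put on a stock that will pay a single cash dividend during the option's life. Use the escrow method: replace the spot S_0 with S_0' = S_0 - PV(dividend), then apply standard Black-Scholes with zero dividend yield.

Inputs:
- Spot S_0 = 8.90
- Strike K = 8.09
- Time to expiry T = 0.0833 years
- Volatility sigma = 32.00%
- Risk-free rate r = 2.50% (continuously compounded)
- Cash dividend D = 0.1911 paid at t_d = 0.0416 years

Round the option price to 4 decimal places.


PV(D) = D * exp(-r * t_d) = 0.1911 * 0.99896054 = 0.19090136
S_0' = S_0 - PV(D) = 8.9000 - 0.19090136 = 8.70909864
d1 = (ln(S_0'/K) + (r + sigma^2/2)*T) / (sigma*sqrt(T)) = 0.86714096
d2 = d1 - sigma*sqrt(T) = 0.77478340
exp(-rT) = 0.99791967
N(-d1) = 0.19293239; N(-d2) = 0.21923383
P = K * exp(-rT) * N(-d2) - S_0' * N(-d1) = 8.0900 * 0.99791967 * 0.21923383 - 8.70909864 * 0.19293239 = 0.0896

Answer: Price = 0.0896


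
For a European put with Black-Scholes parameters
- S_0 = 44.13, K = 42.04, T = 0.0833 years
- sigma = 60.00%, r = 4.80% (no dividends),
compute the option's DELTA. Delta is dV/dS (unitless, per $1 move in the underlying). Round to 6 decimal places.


Answer: Delta = -0.348323

Derivation:
d1 = 0.3898510550; d2 = 0.2166806187
phi(d1) = 0.3697491576; exp(-qT) = 1.0000000000; exp(-rT) = 0.9960095830
N(-d1) = 0.3483233442
Delta = -exp(-qT) * N(-d1) = -1.0000000000 * 0.3483233442 = -0.348323


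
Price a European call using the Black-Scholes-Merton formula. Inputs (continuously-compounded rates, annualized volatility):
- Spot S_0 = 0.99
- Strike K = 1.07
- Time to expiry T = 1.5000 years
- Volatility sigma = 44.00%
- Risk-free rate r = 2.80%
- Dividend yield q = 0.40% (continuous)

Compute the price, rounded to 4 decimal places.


Answer: Price = 0.1931

Derivation:
d1 = (ln(S/K) + (r - q + 0.5*sigma^2) * T) / (sigma * sqrt(T)) = 0.19204559
d2 = d1 - sigma * sqrt(T) = -0.34684215
exp(-rT) = 0.95886978; exp(-qT) = 0.99401796
C = S_0 * exp(-qT) * N(d1) - K * exp(-rT) * N(d2)
N(d1) = 0.57614675; N(d2) = 0.36435495
C = 0.9900 * 0.99401796 * 0.57614675 - 1.0700 * 0.95886978 * 0.36435495 = 0.1931


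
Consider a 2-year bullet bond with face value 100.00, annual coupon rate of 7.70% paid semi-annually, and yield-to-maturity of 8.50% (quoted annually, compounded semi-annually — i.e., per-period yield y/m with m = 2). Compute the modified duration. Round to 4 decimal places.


Coupon per period c = face * coupon_rate / m = 3.850000
Periods per year m = 2; per-period yield y/m = 0.042500
Number of cashflows N = 4
Cashflows (t years, CF_t, discount factor 1/(1+y/m)^(m*t), PV):
  t = 0.5000: CF_t = 3.850000, DF = 0.959233, PV = 3.693046
  t = 1.0000: CF_t = 3.850000, DF = 0.920127, PV = 3.542490
  t = 1.5000: CF_t = 3.850000, DF = 0.882616, PV = 3.398072
  t = 2.0000: CF_t = 103.850000, DF = 0.846634, PV = 87.922949
Price P = sum_t PV_t = 98.556556
First compute Macaulay numerator sum_t t * PV_t:
  t * PV_t at t = 0.5000: 1.846523
  t * PV_t at t = 1.0000: 3.542490
  t * PV_t at t = 1.5000: 5.097108
  t * PV_t at t = 2.0000: 175.845898
Macaulay duration D = 186.332018 / 98.556556 = 1.890610
Modified duration = D / (1 + y/m) = 1.890610 / (1 + 0.042500) = 1.813535

Answer: Modified duration = 1.8135


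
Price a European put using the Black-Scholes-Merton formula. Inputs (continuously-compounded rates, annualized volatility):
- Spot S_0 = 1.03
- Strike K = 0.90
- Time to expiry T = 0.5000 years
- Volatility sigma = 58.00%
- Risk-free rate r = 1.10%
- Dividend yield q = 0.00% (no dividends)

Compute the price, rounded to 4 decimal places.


Answer: Price = 0.0979

Derivation:
d1 = (ln(S/K) + (r - q + 0.5*sigma^2) * T) / (sigma * sqrt(T)) = 0.54744528
d2 = d1 - sigma * sqrt(T) = 0.13732335
exp(-rT) = 0.99451510; exp(-qT) = 1.00000000
P = K * exp(-rT) * N(-d2) - S_0 * exp(-qT) * N(-d1)
N(-d1) = 0.29203643; N(-d2) = 0.44538761
P = 0.9000 * 0.99451510 * 0.44538761 - 1.0300 * 1.00000000 * 0.29203643 = 0.0979


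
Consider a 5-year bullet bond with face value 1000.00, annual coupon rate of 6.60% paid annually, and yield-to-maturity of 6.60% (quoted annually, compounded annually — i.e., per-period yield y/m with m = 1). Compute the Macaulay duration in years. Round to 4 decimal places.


Answer: Macaulay duration = 4.4180 years

Derivation:
Coupon per period c = face * coupon_rate / m = 66.000000
Periods per year m = 1; per-period yield y/m = 0.066000
Number of cashflows N = 5
Cashflows (t years, CF_t, discount factor 1/(1+y/m)^(m*t), PV):
  t = 1.0000: CF_t = 66.000000, DF = 0.938086, PV = 61.913696
  t = 2.0000: CF_t = 66.000000, DF = 0.880006, PV = 58.080390
  t = 3.0000: CF_t = 66.000000, DF = 0.825521, PV = 54.484419
  t = 4.0000: CF_t = 66.000000, DF = 0.774410, PV = 51.111087
  t = 5.0000: CF_t = 1066.000000, DF = 0.726464, PV = 774.410408
Price P = sum_t PV_t = 1000.000000
Macaulay numerator sum_t t * PV_t:
  t * PV_t at t = 1.0000: 61.913696
  t * PV_t at t = 2.0000: 116.160781
  t * PV_t at t = 3.0000: 163.453256
  t * PV_t at t = 4.0000: 204.444348
  t * PV_t at t = 5.0000: 3872.052040
Macaulay duration D = (sum_t t * PV_t) / P = 4418.024121 / 1000.000000 = 4.418024


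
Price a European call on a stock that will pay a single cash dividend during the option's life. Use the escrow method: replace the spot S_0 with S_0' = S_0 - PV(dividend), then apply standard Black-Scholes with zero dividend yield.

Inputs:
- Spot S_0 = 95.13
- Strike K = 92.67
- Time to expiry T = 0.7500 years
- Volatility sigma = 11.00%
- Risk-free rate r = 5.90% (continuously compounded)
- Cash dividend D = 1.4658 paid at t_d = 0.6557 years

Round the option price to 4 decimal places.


PV(D) = D * exp(-r * t_d) = 1.4658 * 0.96205246 = 1.41017649
S_0' = S_0 - PV(D) = 95.1300 - 1.41017649 = 93.71982351
d1 = (ln(S_0'/K) + (r + sigma^2/2)*T) / (sigma*sqrt(T)) = 0.63038708
d2 = d1 - sigma*sqrt(T) = 0.53512429
exp(-rT) = 0.95671475
N(d1) = 0.73577932; N(d2) = 0.70371804
C = S_0' * N(d1) - K * exp(-rT) * N(d2) = 93.71982351 * 0.73577932 - 92.6700 * 0.95671475 * 0.70371804 = 6.5663

Answer: Price = 6.5663


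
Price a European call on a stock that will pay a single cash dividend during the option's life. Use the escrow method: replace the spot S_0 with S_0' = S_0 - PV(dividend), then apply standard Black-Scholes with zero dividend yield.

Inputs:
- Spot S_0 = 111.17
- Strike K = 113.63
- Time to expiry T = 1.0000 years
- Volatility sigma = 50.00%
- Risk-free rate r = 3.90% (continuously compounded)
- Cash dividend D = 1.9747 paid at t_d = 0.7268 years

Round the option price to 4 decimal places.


Answer: Price = 21.5541

Derivation:
PV(D) = D * exp(-r * t_d) = 1.9747 * 0.97205276 = 1.91951258
S_0' = S_0 - PV(D) = 111.1700 - 1.91951258 = 109.25048742
d1 = (ln(S_0'/K) + (r + sigma^2/2)*T) / (sigma*sqrt(T)) = 0.24939148
d2 = d1 - sigma*sqrt(T) = -0.25060852
exp(-rT) = 0.96175071
N(d1) = 0.59847101; N(d2) = 0.40105840
C = S_0' * N(d1) - K * exp(-rT) * N(d2) = 109.25048742 * 0.59847101 - 113.6300 * 0.96175071 * 0.40105840 = 21.5541


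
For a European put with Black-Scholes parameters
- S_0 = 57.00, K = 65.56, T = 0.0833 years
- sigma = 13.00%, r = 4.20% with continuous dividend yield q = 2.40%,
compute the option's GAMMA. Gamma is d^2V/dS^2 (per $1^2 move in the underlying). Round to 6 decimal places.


Answer: Gamma = 0.000221

Derivation:
d1 = -3.6703156285; d2 = -3.7078358897
phi(d1) = 0.0004738845; exp(-qT) = 0.9980027971; exp(-rT) = 0.9965075130
Gamma = exp(-qT) * phi(d1) / (S * sigma * sqrt(T)) = 0.9980027971 * 0.0004738845 / (57.0000 * 0.1300 * 0.2886173938) = 0.000221


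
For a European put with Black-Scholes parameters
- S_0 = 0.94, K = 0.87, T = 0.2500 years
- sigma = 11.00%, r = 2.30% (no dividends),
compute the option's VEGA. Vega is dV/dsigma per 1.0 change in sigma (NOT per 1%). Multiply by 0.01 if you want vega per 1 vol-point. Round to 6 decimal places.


d1 = 1.5390757021; d2 = 1.4840757021
phi(d1) = 0.1220510912; exp(-qT) = 1.0000000000; exp(-rT) = 0.9942664996
Vega = S * exp(-qT) * phi(d1) * sqrt(T) = 0.9400 * 1.0000000000 * 0.1220510912 * 0.5000000000 = 0.057364

Answer: Vega = 0.057364
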